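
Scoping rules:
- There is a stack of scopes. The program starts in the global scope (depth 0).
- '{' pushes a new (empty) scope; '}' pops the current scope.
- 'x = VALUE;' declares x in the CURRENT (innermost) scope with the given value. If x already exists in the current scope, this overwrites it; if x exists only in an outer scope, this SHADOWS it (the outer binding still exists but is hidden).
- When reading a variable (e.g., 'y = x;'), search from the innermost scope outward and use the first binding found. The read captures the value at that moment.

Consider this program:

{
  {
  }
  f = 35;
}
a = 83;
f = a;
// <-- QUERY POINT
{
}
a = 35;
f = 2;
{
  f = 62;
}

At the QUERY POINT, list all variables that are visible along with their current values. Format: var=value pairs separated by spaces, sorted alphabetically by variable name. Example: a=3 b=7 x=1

Answer: a=83 f=83

Derivation:
Step 1: enter scope (depth=1)
Step 2: enter scope (depth=2)
Step 3: exit scope (depth=1)
Step 4: declare f=35 at depth 1
Step 5: exit scope (depth=0)
Step 6: declare a=83 at depth 0
Step 7: declare f=(read a)=83 at depth 0
Visible at query point: a=83 f=83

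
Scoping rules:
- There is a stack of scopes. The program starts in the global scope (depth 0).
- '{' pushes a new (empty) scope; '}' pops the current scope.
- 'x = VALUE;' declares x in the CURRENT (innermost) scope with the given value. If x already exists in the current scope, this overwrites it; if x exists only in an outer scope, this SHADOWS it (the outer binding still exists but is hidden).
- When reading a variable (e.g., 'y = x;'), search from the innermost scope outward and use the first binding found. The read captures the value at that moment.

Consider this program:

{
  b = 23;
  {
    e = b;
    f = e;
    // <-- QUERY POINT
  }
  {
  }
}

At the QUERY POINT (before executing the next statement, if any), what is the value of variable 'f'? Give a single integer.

Answer: 23

Derivation:
Step 1: enter scope (depth=1)
Step 2: declare b=23 at depth 1
Step 3: enter scope (depth=2)
Step 4: declare e=(read b)=23 at depth 2
Step 5: declare f=(read e)=23 at depth 2
Visible at query point: b=23 e=23 f=23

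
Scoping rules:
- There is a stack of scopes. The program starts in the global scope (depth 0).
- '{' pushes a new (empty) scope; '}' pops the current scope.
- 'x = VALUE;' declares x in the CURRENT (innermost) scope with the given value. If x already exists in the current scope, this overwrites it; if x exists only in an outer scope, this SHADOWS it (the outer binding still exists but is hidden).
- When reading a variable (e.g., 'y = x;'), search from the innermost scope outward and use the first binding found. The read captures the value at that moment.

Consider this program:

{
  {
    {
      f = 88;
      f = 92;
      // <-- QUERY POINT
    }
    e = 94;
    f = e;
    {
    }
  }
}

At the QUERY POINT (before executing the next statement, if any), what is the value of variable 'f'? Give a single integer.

Answer: 92

Derivation:
Step 1: enter scope (depth=1)
Step 2: enter scope (depth=2)
Step 3: enter scope (depth=3)
Step 4: declare f=88 at depth 3
Step 5: declare f=92 at depth 3
Visible at query point: f=92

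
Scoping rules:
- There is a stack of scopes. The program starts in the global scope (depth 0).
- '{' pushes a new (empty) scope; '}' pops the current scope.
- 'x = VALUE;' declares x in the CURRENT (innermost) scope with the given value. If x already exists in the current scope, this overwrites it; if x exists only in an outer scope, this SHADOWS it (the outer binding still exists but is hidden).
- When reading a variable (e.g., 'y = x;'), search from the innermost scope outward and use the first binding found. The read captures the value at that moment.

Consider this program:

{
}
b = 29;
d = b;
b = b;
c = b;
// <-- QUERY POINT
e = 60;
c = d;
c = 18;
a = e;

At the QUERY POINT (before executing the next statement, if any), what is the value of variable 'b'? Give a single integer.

Step 1: enter scope (depth=1)
Step 2: exit scope (depth=0)
Step 3: declare b=29 at depth 0
Step 4: declare d=(read b)=29 at depth 0
Step 5: declare b=(read b)=29 at depth 0
Step 6: declare c=(read b)=29 at depth 0
Visible at query point: b=29 c=29 d=29

Answer: 29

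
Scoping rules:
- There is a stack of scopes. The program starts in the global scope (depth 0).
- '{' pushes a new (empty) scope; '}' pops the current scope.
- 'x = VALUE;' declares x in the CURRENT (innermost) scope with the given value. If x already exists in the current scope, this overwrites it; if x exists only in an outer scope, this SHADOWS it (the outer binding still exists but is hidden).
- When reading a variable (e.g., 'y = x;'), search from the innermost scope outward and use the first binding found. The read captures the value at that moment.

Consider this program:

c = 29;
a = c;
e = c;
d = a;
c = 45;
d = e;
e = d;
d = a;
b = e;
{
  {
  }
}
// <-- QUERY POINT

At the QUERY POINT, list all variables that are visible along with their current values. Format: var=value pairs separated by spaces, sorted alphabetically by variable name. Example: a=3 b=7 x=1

Step 1: declare c=29 at depth 0
Step 2: declare a=(read c)=29 at depth 0
Step 3: declare e=(read c)=29 at depth 0
Step 4: declare d=(read a)=29 at depth 0
Step 5: declare c=45 at depth 0
Step 6: declare d=(read e)=29 at depth 0
Step 7: declare e=(read d)=29 at depth 0
Step 8: declare d=(read a)=29 at depth 0
Step 9: declare b=(read e)=29 at depth 0
Step 10: enter scope (depth=1)
Step 11: enter scope (depth=2)
Step 12: exit scope (depth=1)
Step 13: exit scope (depth=0)
Visible at query point: a=29 b=29 c=45 d=29 e=29

Answer: a=29 b=29 c=45 d=29 e=29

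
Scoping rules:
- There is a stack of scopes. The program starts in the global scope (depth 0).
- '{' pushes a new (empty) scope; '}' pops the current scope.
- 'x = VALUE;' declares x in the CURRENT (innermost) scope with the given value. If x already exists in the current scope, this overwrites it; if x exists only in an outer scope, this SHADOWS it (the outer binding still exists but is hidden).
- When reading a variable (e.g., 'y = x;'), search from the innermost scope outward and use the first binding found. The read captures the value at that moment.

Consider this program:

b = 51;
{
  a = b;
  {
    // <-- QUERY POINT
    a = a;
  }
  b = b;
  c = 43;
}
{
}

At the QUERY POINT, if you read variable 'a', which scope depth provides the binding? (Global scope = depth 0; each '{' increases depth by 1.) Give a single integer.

Step 1: declare b=51 at depth 0
Step 2: enter scope (depth=1)
Step 3: declare a=(read b)=51 at depth 1
Step 4: enter scope (depth=2)
Visible at query point: a=51 b=51

Answer: 1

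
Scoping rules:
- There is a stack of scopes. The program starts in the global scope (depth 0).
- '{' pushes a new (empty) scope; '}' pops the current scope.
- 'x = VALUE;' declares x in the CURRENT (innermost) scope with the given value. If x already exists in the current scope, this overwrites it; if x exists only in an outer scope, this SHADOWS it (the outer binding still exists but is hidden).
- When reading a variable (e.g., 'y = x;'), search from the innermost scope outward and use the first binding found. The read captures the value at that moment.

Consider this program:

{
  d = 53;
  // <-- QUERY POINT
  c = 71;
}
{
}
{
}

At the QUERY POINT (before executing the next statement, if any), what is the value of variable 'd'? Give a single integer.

Step 1: enter scope (depth=1)
Step 2: declare d=53 at depth 1
Visible at query point: d=53

Answer: 53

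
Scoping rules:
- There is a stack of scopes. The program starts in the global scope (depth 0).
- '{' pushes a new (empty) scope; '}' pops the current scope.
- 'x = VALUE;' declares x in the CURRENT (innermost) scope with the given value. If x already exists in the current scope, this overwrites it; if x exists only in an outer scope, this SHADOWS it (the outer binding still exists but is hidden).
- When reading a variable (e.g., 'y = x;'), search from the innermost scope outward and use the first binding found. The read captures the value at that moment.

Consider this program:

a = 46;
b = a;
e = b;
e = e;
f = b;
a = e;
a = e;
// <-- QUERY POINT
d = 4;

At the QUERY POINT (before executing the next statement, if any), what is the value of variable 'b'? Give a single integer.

Answer: 46

Derivation:
Step 1: declare a=46 at depth 0
Step 2: declare b=(read a)=46 at depth 0
Step 3: declare e=(read b)=46 at depth 0
Step 4: declare e=(read e)=46 at depth 0
Step 5: declare f=(read b)=46 at depth 0
Step 6: declare a=(read e)=46 at depth 0
Step 7: declare a=(read e)=46 at depth 0
Visible at query point: a=46 b=46 e=46 f=46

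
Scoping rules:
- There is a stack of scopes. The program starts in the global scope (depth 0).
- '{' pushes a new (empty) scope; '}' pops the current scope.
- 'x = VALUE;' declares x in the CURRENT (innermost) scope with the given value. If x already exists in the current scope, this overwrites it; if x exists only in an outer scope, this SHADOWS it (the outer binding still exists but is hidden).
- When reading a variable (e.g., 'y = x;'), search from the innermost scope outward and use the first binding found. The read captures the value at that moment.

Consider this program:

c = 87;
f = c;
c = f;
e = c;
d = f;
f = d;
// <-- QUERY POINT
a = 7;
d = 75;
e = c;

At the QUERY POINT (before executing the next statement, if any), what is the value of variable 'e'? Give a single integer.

Step 1: declare c=87 at depth 0
Step 2: declare f=(read c)=87 at depth 0
Step 3: declare c=(read f)=87 at depth 0
Step 4: declare e=(read c)=87 at depth 0
Step 5: declare d=(read f)=87 at depth 0
Step 6: declare f=(read d)=87 at depth 0
Visible at query point: c=87 d=87 e=87 f=87

Answer: 87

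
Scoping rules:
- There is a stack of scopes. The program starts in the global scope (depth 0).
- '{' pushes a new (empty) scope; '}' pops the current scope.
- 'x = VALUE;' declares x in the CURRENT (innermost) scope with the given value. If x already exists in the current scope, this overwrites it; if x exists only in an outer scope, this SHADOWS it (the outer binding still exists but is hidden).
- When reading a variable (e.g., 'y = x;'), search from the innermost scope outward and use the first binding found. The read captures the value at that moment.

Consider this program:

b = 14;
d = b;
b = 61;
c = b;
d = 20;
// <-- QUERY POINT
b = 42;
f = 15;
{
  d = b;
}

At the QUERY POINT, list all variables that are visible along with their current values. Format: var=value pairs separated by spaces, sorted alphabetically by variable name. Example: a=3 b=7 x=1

Step 1: declare b=14 at depth 0
Step 2: declare d=(read b)=14 at depth 0
Step 3: declare b=61 at depth 0
Step 4: declare c=(read b)=61 at depth 0
Step 5: declare d=20 at depth 0
Visible at query point: b=61 c=61 d=20

Answer: b=61 c=61 d=20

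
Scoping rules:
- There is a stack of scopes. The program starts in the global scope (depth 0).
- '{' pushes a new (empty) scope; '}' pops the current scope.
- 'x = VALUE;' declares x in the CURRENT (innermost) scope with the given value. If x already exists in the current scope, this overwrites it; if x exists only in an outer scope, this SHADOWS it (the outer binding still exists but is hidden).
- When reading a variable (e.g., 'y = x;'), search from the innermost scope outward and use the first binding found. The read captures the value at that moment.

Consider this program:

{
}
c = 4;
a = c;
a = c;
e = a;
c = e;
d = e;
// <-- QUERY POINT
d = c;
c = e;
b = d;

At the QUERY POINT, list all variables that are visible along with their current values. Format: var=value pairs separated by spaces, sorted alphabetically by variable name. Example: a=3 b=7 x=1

Step 1: enter scope (depth=1)
Step 2: exit scope (depth=0)
Step 3: declare c=4 at depth 0
Step 4: declare a=(read c)=4 at depth 0
Step 5: declare a=(read c)=4 at depth 0
Step 6: declare e=(read a)=4 at depth 0
Step 7: declare c=(read e)=4 at depth 0
Step 8: declare d=(read e)=4 at depth 0
Visible at query point: a=4 c=4 d=4 e=4

Answer: a=4 c=4 d=4 e=4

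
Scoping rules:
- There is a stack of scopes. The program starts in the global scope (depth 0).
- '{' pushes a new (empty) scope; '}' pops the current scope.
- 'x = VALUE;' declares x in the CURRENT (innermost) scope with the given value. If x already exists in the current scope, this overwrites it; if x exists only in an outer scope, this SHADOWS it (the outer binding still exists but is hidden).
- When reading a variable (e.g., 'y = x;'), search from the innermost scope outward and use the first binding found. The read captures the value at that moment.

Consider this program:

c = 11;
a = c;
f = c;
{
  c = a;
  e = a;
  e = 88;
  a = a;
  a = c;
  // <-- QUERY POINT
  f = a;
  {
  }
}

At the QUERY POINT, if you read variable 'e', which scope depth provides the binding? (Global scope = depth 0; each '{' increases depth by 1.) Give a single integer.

Answer: 1

Derivation:
Step 1: declare c=11 at depth 0
Step 2: declare a=(read c)=11 at depth 0
Step 3: declare f=(read c)=11 at depth 0
Step 4: enter scope (depth=1)
Step 5: declare c=(read a)=11 at depth 1
Step 6: declare e=(read a)=11 at depth 1
Step 7: declare e=88 at depth 1
Step 8: declare a=(read a)=11 at depth 1
Step 9: declare a=(read c)=11 at depth 1
Visible at query point: a=11 c=11 e=88 f=11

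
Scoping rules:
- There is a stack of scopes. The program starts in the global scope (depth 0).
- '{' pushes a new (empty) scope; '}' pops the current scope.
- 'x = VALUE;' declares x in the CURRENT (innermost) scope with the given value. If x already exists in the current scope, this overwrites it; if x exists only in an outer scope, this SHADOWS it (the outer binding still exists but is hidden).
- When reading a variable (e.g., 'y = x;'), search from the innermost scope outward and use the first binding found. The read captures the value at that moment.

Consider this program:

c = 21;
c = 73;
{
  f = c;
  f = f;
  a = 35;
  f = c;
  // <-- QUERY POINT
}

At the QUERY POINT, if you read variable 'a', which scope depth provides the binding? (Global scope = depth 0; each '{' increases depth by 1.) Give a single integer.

Step 1: declare c=21 at depth 0
Step 2: declare c=73 at depth 0
Step 3: enter scope (depth=1)
Step 4: declare f=(read c)=73 at depth 1
Step 5: declare f=(read f)=73 at depth 1
Step 6: declare a=35 at depth 1
Step 7: declare f=(read c)=73 at depth 1
Visible at query point: a=35 c=73 f=73

Answer: 1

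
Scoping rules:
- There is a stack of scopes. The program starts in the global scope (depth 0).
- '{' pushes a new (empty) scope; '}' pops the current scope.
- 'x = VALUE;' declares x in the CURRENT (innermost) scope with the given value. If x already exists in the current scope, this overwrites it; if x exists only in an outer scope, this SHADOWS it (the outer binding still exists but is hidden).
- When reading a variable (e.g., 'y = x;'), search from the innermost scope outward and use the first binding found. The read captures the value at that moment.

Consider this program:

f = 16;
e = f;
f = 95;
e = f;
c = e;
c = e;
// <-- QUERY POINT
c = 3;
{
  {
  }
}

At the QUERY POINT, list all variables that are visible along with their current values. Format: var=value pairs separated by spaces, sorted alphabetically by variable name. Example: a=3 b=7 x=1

Step 1: declare f=16 at depth 0
Step 2: declare e=(read f)=16 at depth 0
Step 3: declare f=95 at depth 0
Step 4: declare e=(read f)=95 at depth 0
Step 5: declare c=(read e)=95 at depth 0
Step 6: declare c=(read e)=95 at depth 0
Visible at query point: c=95 e=95 f=95

Answer: c=95 e=95 f=95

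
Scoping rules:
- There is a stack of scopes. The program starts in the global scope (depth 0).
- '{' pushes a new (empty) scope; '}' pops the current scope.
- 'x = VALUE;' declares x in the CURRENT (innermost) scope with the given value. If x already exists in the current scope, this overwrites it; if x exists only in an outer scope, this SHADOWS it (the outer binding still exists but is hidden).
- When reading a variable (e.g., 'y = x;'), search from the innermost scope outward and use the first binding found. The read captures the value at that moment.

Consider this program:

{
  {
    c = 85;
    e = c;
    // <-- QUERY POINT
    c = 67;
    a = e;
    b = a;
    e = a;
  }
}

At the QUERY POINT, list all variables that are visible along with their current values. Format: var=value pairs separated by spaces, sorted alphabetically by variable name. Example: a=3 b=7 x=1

Step 1: enter scope (depth=1)
Step 2: enter scope (depth=2)
Step 3: declare c=85 at depth 2
Step 4: declare e=(read c)=85 at depth 2
Visible at query point: c=85 e=85

Answer: c=85 e=85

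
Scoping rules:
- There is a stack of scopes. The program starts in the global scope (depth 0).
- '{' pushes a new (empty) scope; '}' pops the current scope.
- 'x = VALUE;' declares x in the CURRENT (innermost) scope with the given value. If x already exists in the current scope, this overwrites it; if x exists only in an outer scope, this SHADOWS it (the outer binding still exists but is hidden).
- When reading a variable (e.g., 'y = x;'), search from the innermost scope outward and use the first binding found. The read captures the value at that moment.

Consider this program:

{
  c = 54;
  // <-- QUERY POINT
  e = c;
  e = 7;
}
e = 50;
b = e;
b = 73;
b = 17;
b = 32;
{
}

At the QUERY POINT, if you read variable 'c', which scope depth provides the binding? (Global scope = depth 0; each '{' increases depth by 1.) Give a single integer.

Answer: 1

Derivation:
Step 1: enter scope (depth=1)
Step 2: declare c=54 at depth 1
Visible at query point: c=54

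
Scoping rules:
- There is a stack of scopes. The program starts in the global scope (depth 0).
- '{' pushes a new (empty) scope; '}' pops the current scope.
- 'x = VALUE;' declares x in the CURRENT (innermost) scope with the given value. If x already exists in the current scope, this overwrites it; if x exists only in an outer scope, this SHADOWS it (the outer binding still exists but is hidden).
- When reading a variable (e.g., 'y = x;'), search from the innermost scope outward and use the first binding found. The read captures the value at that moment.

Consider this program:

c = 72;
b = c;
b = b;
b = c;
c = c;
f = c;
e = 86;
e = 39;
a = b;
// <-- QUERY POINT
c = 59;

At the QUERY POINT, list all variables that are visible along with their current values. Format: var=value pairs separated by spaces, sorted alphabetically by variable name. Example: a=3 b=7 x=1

Answer: a=72 b=72 c=72 e=39 f=72

Derivation:
Step 1: declare c=72 at depth 0
Step 2: declare b=(read c)=72 at depth 0
Step 3: declare b=(read b)=72 at depth 0
Step 4: declare b=(read c)=72 at depth 0
Step 5: declare c=(read c)=72 at depth 0
Step 6: declare f=(read c)=72 at depth 0
Step 7: declare e=86 at depth 0
Step 8: declare e=39 at depth 0
Step 9: declare a=(read b)=72 at depth 0
Visible at query point: a=72 b=72 c=72 e=39 f=72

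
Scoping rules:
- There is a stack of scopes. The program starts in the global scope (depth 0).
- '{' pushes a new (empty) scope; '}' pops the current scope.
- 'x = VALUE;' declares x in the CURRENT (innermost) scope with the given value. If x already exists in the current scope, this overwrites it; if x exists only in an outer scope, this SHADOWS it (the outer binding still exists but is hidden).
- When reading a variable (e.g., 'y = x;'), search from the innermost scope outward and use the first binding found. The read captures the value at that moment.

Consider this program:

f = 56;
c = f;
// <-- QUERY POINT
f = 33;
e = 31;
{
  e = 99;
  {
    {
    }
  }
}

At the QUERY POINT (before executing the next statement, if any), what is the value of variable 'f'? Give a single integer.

Answer: 56

Derivation:
Step 1: declare f=56 at depth 0
Step 2: declare c=(read f)=56 at depth 0
Visible at query point: c=56 f=56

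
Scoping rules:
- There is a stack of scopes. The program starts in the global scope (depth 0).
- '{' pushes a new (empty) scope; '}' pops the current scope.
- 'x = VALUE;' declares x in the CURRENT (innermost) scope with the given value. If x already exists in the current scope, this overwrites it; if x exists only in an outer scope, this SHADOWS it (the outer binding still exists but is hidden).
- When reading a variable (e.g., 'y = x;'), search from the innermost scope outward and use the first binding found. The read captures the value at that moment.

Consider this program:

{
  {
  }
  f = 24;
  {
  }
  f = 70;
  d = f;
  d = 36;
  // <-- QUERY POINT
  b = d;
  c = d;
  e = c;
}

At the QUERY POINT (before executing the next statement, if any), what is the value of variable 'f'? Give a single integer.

Step 1: enter scope (depth=1)
Step 2: enter scope (depth=2)
Step 3: exit scope (depth=1)
Step 4: declare f=24 at depth 1
Step 5: enter scope (depth=2)
Step 6: exit scope (depth=1)
Step 7: declare f=70 at depth 1
Step 8: declare d=(read f)=70 at depth 1
Step 9: declare d=36 at depth 1
Visible at query point: d=36 f=70

Answer: 70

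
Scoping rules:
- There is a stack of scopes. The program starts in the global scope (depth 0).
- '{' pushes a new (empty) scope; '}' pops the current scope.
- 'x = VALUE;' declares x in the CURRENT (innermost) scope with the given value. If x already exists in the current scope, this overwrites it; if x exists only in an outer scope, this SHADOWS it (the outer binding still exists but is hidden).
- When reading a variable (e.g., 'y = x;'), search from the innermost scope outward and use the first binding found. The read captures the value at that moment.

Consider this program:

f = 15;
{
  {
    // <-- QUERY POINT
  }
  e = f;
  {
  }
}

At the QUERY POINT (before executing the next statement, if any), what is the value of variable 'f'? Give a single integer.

Step 1: declare f=15 at depth 0
Step 2: enter scope (depth=1)
Step 3: enter scope (depth=2)
Visible at query point: f=15

Answer: 15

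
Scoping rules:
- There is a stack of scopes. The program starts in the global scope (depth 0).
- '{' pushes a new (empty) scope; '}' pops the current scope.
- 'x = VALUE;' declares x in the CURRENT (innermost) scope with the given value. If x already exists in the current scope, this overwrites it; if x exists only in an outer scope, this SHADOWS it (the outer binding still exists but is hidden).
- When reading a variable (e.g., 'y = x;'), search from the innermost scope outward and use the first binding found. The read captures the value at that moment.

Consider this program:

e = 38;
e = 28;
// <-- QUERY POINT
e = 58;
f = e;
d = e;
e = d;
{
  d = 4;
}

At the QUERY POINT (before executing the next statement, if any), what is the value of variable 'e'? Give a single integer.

Step 1: declare e=38 at depth 0
Step 2: declare e=28 at depth 0
Visible at query point: e=28

Answer: 28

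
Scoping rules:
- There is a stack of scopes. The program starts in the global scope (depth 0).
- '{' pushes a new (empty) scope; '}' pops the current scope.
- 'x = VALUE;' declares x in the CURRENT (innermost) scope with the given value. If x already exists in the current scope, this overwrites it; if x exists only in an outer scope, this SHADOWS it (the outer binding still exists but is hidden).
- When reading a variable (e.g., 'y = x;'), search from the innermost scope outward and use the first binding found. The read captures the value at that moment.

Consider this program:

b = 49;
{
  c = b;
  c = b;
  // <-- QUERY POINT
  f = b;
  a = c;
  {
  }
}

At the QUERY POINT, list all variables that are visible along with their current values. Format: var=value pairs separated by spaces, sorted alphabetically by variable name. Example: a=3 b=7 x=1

Step 1: declare b=49 at depth 0
Step 2: enter scope (depth=1)
Step 3: declare c=(read b)=49 at depth 1
Step 4: declare c=(read b)=49 at depth 1
Visible at query point: b=49 c=49

Answer: b=49 c=49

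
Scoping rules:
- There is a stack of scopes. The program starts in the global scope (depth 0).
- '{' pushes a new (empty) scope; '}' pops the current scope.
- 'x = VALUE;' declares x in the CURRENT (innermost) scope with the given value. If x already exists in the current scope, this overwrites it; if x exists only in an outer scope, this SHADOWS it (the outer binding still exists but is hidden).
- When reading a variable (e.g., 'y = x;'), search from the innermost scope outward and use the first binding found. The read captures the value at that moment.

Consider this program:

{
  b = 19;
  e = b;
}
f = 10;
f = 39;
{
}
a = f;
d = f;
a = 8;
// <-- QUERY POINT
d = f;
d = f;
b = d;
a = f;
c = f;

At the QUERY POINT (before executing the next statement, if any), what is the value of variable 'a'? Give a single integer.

Answer: 8

Derivation:
Step 1: enter scope (depth=1)
Step 2: declare b=19 at depth 1
Step 3: declare e=(read b)=19 at depth 1
Step 4: exit scope (depth=0)
Step 5: declare f=10 at depth 0
Step 6: declare f=39 at depth 0
Step 7: enter scope (depth=1)
Step 8: exit scope (depth=0)
Step 9: declare a=(read f)=39 at depth 0
Step 10: declare d=(read f)=39 at depth 0
Step 11: declare a=8 at depth 0
Visible at query point: a=8 d=39 f=39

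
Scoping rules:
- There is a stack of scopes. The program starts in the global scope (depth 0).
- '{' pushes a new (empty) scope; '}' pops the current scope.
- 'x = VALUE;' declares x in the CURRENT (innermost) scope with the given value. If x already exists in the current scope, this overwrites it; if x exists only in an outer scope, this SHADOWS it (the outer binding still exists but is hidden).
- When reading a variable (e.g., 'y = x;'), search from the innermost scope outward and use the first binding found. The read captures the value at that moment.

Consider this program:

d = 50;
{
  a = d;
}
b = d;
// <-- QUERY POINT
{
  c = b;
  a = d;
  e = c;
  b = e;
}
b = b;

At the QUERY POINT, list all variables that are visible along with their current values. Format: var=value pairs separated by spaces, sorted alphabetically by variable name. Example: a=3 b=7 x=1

Answer: b=50 d=50

Derivation:
Step 1: declare d=50 at depth 0
Step 2: enter scope (depth=1)
Step 3: declare a=(read d)=50 at depth 1
Step 4: exit scope (depth=0)
Step 5: declare b=(read d)=50 at depth 0
Visible at query point: b=50 d=50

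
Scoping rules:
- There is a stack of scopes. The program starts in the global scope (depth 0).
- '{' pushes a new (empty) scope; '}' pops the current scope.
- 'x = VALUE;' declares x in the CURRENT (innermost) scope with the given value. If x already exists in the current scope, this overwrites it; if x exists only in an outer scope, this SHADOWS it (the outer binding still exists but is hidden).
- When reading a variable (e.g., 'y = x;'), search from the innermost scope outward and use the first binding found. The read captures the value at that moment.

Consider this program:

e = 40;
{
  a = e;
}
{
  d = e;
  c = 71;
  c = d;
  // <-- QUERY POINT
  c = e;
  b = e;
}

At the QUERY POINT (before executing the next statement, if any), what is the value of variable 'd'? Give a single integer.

Step 1: declare e=40 at depth 0
Step 2: enter scope (depth=1)
Step 3: declare a=(read e)=40 at depth 1
Step 4: exit scope (depth=0)
Step 5: enter scope (depth=1)
Step 6: declare d=(read e)=40 at depth 1
Step 7: declare c=71 at depth 1
Step 8: declare c=(read d)=40 at depth 1
Visible at query point: c=40 d=40 e=40

Answer: 40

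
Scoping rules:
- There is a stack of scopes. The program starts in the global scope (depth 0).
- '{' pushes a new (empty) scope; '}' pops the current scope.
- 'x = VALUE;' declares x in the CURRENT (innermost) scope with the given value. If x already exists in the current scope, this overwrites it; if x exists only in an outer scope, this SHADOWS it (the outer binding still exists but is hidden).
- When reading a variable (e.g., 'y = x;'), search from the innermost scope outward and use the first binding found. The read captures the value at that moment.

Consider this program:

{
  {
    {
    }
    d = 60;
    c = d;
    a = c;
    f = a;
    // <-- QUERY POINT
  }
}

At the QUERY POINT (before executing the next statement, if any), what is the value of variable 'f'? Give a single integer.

Step 1: enter scope (depth=1)
Step 2: enter scope (depth=2)
Step 3: enter scope (depth=3)
Step 4: exit scope (depth=2)
Step 5: declare d=60 at depth 2
Step 6: declare c=(read d)=60 at depth 2
Step 7: declare a=(read c)=60 at depth 2
Step 8: declare f=(read a)=60 at depth 2
Visible at query point: a=60 c=60 d=60 f=60

Answer: 60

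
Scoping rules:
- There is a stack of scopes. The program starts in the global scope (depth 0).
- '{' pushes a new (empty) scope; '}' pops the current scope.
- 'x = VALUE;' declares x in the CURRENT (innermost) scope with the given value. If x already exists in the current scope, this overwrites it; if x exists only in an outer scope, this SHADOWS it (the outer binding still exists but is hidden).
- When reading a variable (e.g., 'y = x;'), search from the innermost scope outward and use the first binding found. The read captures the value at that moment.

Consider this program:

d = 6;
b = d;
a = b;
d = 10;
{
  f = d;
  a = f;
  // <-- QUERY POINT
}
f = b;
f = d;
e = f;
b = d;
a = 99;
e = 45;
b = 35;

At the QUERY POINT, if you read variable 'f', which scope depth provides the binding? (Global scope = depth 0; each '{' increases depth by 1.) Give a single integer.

Answer: 1

Derivation:
Step 1: declare d=6 at depth 0
Step 2: declare b=(read d)=6 at depth 0
Step 3: declare a=(read b)=6 at depth 0
Step 4: declare d=10 at depth 0
Step 5: enter scope (depth=1)
Step 6: declare f=(read d)=10 at depth 1
Step 7: declare a=(read f)=10 at depth 1
Visible at query point: a=10 b=6 d=10 f=10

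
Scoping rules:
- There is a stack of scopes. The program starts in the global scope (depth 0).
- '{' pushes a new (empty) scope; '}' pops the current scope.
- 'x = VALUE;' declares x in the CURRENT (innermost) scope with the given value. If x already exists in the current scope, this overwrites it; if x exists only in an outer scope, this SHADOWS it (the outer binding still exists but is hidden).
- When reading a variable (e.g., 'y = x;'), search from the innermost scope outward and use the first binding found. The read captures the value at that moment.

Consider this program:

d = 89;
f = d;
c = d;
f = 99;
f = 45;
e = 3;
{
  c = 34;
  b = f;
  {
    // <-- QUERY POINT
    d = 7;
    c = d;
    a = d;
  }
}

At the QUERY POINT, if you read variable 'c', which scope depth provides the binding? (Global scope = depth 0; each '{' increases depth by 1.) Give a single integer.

Step 1: declare d=89 at depth 0
Step 2: declare f=(read d)=89 at depth 0
Step 3: declare c=(read d)=89 at depth 0
Step 4: declare f=99 at depth 0
Step 5: declare f=45 at depth 0
Step 6: declare e=3 at depth 0
Step 7: enter scope (depth=1)
Step 8: declare c=34 at depth 1
Step 9: declare b=(read f)=45 at depth 1
Step 10: enter scope (depth=2)
Visible at query point: b=45 c=34 d=89 e=3 f=45

Answer: 1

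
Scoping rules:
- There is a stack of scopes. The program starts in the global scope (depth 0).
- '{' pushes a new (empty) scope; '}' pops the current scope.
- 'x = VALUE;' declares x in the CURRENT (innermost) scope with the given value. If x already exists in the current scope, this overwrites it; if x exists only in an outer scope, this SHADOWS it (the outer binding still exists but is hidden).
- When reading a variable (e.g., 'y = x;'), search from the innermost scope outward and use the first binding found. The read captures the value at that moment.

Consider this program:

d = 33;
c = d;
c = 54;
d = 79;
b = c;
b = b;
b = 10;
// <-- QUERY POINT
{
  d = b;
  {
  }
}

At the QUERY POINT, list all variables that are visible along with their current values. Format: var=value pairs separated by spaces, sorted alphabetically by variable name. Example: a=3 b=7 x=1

Answer: b=10 c=54 d=79

Derivation:
Step 1: declare d=33 at depth 0
Step 2: declare c=(read d)=33 at depth 0
Step 3: declare c=54 at depth 0
Step 4: declare d=79 at depth 0
Step 5: declare b=(read c)=54 at depth 0
Step 6: declare b=(read b)=54 at depth 0
Step 7: declare b=10 at depth 0
Visible at query point: b=10 c=54 d=79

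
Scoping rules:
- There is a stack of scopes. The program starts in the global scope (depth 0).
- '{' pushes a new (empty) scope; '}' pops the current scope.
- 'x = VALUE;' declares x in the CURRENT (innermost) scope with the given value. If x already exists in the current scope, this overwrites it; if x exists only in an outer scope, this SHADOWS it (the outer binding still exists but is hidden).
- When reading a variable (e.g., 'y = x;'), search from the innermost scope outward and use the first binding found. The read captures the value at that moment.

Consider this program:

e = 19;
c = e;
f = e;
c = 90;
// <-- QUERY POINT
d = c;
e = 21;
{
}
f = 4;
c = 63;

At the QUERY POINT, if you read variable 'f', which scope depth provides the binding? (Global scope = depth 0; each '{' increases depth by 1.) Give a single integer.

Answer: 0

Derivation:
Step 1: declare e=19 at depth 0
Step 2: declare c=(read e)=19 at depth 0
Step 3: declare f=(read e)=19 at depth 0
Step 4: declare c=90 at depth 0
Visible at query point: c=90 e=19 f=19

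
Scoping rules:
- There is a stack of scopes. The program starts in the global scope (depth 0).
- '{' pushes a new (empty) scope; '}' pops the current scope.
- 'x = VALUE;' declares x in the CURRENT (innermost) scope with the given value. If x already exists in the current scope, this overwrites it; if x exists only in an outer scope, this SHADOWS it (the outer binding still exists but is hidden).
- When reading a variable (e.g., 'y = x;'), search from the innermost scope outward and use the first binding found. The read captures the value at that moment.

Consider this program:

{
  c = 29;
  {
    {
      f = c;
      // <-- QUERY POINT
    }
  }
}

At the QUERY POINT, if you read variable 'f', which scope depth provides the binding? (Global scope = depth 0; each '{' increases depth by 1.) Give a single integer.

Step 1: enter scope (depth=1)
Step 2: declare c=29 at depth 1
Step 3: enter scope (depth=2)
Step 4: enter scope (depth=3)
Step 5: declare f=(read c)=29 at depth 3
Visible at query point: c=29 f=29

Answer: 3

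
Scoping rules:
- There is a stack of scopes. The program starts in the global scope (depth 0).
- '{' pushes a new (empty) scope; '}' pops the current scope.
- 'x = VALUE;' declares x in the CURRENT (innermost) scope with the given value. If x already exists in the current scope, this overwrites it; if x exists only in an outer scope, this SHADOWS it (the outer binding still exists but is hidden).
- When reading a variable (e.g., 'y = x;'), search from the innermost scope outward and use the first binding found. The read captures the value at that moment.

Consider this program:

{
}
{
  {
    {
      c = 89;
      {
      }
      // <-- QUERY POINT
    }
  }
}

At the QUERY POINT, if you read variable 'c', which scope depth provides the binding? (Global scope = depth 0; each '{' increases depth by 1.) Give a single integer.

Answer: 3

Derivation:
Step 1: enter scope (depth=1)
Step 2: exit scope (depth=0)
Step 3: enter scope (depth=1)
Step 4: enter scope (depth=2)
Step 5: enter scope (depth=3)
Step 6: declare c=89 at depth 3
Step 7: enter scope (depth=4)
Step 8: exit scope (depth=3)
Visible at query point: c=89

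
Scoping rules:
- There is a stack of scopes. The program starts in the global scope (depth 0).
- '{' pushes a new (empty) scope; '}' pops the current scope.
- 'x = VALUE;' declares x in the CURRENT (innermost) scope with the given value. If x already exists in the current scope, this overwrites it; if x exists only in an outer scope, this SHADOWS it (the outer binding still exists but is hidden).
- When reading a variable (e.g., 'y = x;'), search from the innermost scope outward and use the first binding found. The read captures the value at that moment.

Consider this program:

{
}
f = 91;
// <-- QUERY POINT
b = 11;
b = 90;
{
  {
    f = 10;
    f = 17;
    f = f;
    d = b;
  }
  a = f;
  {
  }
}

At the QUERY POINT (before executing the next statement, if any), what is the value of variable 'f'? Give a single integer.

Step 1: enter scope (depth=1)
Step 2: exit scope (depth=0)
Step 3: declare f=91 at depth 0
Visible at query point: f=91

Answer: 91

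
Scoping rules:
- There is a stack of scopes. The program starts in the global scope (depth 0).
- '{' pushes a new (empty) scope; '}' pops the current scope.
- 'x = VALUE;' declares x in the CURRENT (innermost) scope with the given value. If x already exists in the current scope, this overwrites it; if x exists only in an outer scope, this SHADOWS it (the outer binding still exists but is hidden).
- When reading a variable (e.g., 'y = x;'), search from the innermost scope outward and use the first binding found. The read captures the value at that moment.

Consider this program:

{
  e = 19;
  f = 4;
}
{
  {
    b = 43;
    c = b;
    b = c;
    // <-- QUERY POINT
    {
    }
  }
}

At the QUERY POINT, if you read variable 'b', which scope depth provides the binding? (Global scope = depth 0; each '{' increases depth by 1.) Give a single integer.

Answer: 2

Derivation:
Step 1: enter scope (depth=1)
Step 2: declare e=19 at depth 1
Step 3: declare f=4 at depth 1
Step 4: exit scope (depth=0)
Step 5: enter scope (depth=1)
Step 6: enter scope (depth=2)
Step 7: declare b=43 at depth 2
Step 8: declare c=(read b)=43 at depth 2
Step 9: declare b=(read c)=43 at depth 2
Visible at query point: b=43 c=43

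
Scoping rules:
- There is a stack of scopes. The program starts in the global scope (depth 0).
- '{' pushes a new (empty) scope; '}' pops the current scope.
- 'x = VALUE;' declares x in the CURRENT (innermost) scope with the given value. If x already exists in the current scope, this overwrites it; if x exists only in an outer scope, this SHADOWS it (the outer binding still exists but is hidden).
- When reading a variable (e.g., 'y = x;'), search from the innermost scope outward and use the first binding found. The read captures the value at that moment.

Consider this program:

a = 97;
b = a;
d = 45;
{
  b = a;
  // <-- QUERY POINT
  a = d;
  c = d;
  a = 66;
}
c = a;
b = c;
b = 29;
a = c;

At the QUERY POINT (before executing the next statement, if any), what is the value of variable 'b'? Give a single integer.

Step 1: declare a=97 at depth 0
Step 2: declare b=(read a)=97 at depth 0
Step 3: declare d=45 at depth 0
Step 4: enter scope (depth=1)
Step 5: declare b=(read a)=97 at depth 1
Visible at query point: a=97 b=97 d=45

Answer: 97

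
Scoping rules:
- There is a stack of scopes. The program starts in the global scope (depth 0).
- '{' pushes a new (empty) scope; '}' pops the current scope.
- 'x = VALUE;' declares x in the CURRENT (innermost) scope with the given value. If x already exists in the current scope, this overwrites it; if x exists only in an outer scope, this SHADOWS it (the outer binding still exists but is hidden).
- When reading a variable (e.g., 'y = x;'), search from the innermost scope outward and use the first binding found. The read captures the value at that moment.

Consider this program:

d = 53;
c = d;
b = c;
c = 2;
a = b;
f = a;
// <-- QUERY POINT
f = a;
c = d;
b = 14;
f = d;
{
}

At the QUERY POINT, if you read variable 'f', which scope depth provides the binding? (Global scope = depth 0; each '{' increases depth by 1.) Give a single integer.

Answer: 0

Derivation:
Step 1: declare d=53 at depth 0
Step 2: declare c=(read d)=53 at depth 0
Step 3: declare b=(read c)=53 at depth 0
Step 4: declare c=2 at depth 0
Step 5: declare a=(read b)=53 at depth 0
Step 6: declare f=(read a)=53 at depth 0
Visible at query point: a=53 b=53 c=2 d=53 f=53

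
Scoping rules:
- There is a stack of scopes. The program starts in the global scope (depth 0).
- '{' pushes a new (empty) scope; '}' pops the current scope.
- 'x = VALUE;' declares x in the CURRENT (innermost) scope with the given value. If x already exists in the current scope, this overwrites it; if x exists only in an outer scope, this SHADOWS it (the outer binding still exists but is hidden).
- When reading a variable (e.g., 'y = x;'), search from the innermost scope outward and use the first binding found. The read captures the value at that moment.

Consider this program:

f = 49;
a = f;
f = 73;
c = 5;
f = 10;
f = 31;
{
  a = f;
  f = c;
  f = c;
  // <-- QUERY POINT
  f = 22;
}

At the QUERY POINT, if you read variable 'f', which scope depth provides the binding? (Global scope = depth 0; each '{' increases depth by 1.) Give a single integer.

Answer: 1

Derivation:
Step 1: declare f=49 at depth 0
Step 2: declare a=(read f)=49 at depth 0
Step 3: declare f=73 at depth 0
Step 4: declare c=5 at depth 0
Step 5: declare f=10 at depth 0
Step 6: declare f=31 at depth 0
Step 7: enter scope (depth=1)
Step 8: declare a=(read f)=31 at depth 1
Step 9: declare f=(read c)=5 at depth 1
Step 10: declare f=(read c)=5 at depth 1
Visible at query point: a=31 c=5 f=5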